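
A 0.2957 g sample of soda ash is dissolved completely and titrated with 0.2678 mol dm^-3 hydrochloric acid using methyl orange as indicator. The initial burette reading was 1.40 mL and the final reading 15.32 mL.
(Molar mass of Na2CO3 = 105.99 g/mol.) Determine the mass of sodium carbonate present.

0.1976 g

Na2CO3 + 2 HCl → 2 NaCl + H2O + CO2
n(HCl) = 0.01392 L × 0.2678 mol/L = 3.728 × 10^-3 mol
From the 1:2 ratio, n(Na2CO3) = 1/2 × 3.728 × 10^-3 = 1.864 × 10^-3 mol
mass of Na2CO3 = 1.864 × 10^-3 × 105.99 g/mol = 0.1976 g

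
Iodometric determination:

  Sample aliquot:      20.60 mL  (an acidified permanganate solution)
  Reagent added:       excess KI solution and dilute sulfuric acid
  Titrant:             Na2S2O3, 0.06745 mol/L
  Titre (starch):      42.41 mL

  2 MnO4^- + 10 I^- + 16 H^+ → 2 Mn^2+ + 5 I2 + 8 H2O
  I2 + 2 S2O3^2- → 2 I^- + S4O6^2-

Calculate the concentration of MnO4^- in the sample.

n(S2O3^2-) = 0.04241 × 0.06745 = 2.861 × 10^-3 mol
n(I2) = n(S2O3^2-)/2 = 1.430 × 10^-3 mol
From the 2:5 ratio, n(MnO4^-) in the aliquot = 2/5 × 1.430 × 10^-3 = 5.721 × 10^-4 mol
[MnO4^-] = 5.721 × 10^-4 / 0.02060 = 0.02777 mol/L

0.02777 mol/L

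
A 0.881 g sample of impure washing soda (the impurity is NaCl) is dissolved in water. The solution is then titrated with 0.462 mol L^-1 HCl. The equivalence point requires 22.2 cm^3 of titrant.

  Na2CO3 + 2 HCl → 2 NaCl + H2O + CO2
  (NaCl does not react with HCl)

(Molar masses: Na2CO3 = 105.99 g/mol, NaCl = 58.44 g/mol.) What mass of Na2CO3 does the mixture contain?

n(HCl) = 0.0222 × 0.462 = 0.0103 mol
Let x = n(Na2CO3), y = n(NaCl).
Titrant: 2x = 0.0103;  mass: 105.99x + 58.44y = 0.881
Solving, x = 5.13 × 10^-3 mol, y = 5.77 × 10^-3 mol
mass of Na2CO3 = 5.13 × 10^-3 × 105.99 = 0.544 g

0.544 g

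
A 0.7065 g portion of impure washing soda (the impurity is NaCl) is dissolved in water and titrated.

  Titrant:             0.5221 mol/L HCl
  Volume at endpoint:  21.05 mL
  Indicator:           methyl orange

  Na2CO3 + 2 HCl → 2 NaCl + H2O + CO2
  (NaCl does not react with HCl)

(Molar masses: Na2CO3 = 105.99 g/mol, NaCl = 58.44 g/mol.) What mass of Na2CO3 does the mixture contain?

n(HCl) = 0.02105 × 0.5221 = 0.01099 mol
Let x = n(Na2CO3), y = n(NaCl).
Titrant: 2x = 0.01099;  mass: 105.99x + 58.44y = 0.7065
Solving, x = 5.495 × 10^-3 mol, y = 2.123 × 10^-3 mol
mass of Na2CO3 = 5.495 × 10^-3 × 105.99 = 0.5824 g

0.5824 g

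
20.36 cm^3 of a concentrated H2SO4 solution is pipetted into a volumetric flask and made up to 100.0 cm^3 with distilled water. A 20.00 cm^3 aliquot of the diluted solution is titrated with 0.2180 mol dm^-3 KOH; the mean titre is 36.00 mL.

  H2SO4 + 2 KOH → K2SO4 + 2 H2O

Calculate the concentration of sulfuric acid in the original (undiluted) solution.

n(KOH) = 0.03600 × 0.2180 = 7.848 × 10^-3 mol
From the 1:2 ratio, n(H2SO4) in the aliquot = 1/2 × 7.848 × 10^-3 = 3.924 × 10^-3 mol
[H2SO4]_dilute = 3.924 × 10^-3 / 0.02000 = 0.1962 mol/L
Dilution factor = 100.0 / 20.36 = 4.912
[H2SO4]_stock = 0.1962 × 4.912 = 0.9637 mol/L

0.9637 mol/L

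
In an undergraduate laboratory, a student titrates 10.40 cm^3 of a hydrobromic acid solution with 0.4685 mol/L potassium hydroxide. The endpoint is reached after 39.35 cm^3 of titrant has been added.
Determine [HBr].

HBr + KOH → KBr + H2O
n(KOH) = 0.03935 L × 0.4685 mol/L = 0.01844 mol
n(HBr) = 0.01844 mol (1:1 mole ratio)
[HBr] = 0.01844 mol / 0.01040 L = 1.773 mol/L

1.773 mol/L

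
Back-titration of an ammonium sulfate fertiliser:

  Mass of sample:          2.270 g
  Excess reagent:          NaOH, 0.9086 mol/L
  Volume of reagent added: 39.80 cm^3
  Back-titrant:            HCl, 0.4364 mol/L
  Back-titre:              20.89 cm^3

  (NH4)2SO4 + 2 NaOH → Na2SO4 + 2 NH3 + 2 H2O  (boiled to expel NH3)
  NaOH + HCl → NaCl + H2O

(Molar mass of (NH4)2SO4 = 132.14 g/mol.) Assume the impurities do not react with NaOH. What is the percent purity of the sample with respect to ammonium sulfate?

78.72 %

n(NaOH) added = 0.03980 × 0.9086 = 0.03616 mol
n(HCl) used in back-titration = 0.02089 × 0.4364 = 9.116 × 10^-3 mol
n(NaOH) left over = 9.116 × 10^-3 mol (1:1 ratio)
n(NaOH) consumed by analyte = 0.03616 − 9.116 × 10^-3 = 0.02705 mol
From the 1:2 ratio, n((NH4)2SO4) = 1/2 × 0.02705 = 0.01352 mol
mass of (NH4)2SO4 = 0.01352 × 132.14 = 1.787 g
% (NH4)2SO4 = 1.787 / 2.270 × 100 = 78.72 %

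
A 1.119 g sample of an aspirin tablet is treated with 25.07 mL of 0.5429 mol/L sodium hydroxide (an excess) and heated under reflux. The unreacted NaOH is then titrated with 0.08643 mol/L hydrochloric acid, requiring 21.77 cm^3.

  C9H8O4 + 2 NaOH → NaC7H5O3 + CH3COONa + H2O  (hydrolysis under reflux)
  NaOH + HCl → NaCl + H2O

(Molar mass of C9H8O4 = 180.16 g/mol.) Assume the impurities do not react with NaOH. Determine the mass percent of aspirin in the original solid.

94.42 %

n(NaOH) added = 0.02507 × 0.5429 = 0.01361 mol
n(HCl) used in back-titration = 0.02177 × 0.08643 = 1.882 × 10^-3 mol
n(NaOH) left over = 1.882 × 10^-3 mol (1:1 ratio)
n(NaOH) consumed by analyte = 0.01361 − 1.882 × 10^-3 = 0.01173 mol
From the 1:2 ratio, n(C9H8O4) = 1/2 × 0.01173 = 5.864 × 10^-3 mol
mass of C9H8O4 = 5.864 × 10^-3 × 180.16 = 1.057 g
% C9H8O4 = 1.057 / 1.119 × 100 = 94.42 %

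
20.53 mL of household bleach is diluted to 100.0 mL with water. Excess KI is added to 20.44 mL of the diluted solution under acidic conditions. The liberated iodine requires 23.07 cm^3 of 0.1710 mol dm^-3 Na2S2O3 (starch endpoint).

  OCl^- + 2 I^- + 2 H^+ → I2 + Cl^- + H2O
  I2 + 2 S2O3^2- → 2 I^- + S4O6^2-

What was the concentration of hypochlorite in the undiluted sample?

0.4700 mol/L

n(S2O3^2-) = 0.02307 × 0.1710 = 3.945 × 10^-3 mol
n(I2) = n(S2O3^2-)/2 = 1.972 × 10^-3 mol
n(OCl^-) in the aliquot = 1.972 × 10^-3 mol (1:1 ratio)
[OCl^-]_dilute = 1.972 × 10^-3 / 0.02044 = 0.09650 mol/L
[OCl^-]_original = 0.09650 × 100.0/20.53 = 0.4700 mol/L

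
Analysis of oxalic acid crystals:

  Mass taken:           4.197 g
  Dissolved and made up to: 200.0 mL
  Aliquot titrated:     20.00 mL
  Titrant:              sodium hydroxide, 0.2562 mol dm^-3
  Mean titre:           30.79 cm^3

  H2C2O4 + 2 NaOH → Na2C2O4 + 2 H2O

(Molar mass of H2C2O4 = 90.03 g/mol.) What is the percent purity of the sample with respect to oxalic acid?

84.61 %

n(NaOH) per titration = 0.03079 × 0.2562 = 7.888 × 10^-3 mol
From the 1:2 ratio, n(H2C2O4) in each aliquot = 1/2 × 7.888 × 10^-3 = 3.944 × 10^-3 mol
n(H2C2O4) in the whole flask = 3.944 × 10^-3 × 200.0/20.00 = 0.03944 mol
mass of H2C2O4 = 0.03944 × 90.03 = 3.551 g
% H2C2O4 = 3.551 / 4.197 × 100 = 84.61 %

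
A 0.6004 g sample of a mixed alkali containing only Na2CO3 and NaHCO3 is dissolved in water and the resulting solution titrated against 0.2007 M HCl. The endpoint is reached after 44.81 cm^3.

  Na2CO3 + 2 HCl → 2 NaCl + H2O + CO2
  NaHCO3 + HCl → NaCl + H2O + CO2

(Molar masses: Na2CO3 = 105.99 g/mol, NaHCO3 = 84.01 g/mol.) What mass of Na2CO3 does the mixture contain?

n(HCl) = 0.04481 × 0.2007 = 8.993 × 10^-3 mol
Let x = n(Na2CO3), y = n(NaHCO3).
Titrant: 2x + 1y = 8.993 × 10^-3;  mass: 105.99x + 84.01y = 0.6004
Solving, x = 2.501 × 10^-3 mol, y = 3.992 × 10^-3 mol
mass of Na2CO3 = 2.501 × 10^-3 × 105.99 = 0.2651 g

0.2651 g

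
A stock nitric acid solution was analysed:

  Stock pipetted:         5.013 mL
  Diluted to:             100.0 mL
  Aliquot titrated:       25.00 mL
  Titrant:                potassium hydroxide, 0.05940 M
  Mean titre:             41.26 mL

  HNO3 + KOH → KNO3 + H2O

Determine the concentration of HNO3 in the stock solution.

1.956 M

n(KOH) = 0.04126 × 0.05940 = 2.451 × 10^-3 mol
n(HNO3) in the aliquot = 2.451 × 10^-3 mol (1:1 ratio)
[HNO3]_dilute = 2.451 × 10^-3 / 0.02500 = 0.09803 mol/L
Dilution factor = 100.0 / 5.013 = 19.95
[HNO3]_stock = 0.09803 × 19.95 = 1.956 mol/L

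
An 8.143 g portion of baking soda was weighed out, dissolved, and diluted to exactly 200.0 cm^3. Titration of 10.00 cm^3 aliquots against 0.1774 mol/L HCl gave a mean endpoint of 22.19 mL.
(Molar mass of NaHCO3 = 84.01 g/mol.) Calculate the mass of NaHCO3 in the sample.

6.614 g

NaHCO3 + HCl → NaCl + H2O + CO2
n(HCl) per titration = 0.02219 × 0.1774 = 3.937 × 10^-3 mol
n(NaHCO3) in each aliquot = 3.937 × 10^-3 mol (1:1 ratio)
n(NaHCO3) in the whole flask = 3.937 × 10^-3 × 200.0/10.00 = 0.07873 mol
mass of NaHCO3 = 0.07873 × 84.01 = 6.614 g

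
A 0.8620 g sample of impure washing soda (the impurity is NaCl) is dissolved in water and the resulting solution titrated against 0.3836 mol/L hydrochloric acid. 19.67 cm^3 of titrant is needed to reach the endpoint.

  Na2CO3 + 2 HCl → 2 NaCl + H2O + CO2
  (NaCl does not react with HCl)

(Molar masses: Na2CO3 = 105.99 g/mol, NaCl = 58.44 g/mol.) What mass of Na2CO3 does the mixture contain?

0.3999 g

n(HCl) = 0.01967 × 0.3836 = 7.545 × 10^-3 mol
Let x = n(Na2CO3), y = n(NaCl).
Titrant: 2x = 7.545 × 10^-3;  mass: 105.99x + 58.44y = 0.8620
Solving, x = 3.773 × 10^-3 mol, y = 7.908 × 10^-3 mol
mass of Na2CO3 = 3.773 × 10^-3 × 105.99 = 0.3999 g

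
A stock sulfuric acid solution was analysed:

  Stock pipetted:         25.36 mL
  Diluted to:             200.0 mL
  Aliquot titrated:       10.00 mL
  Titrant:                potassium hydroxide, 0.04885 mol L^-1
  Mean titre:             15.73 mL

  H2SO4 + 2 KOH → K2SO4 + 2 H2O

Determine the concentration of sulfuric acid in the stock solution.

n(KOH) = 0.01573 × 0.04885 = 7.684 × 10^-4 mol
From the 1:2 ratio, n(H2SO4) in the aliquot = 1/2 × 7.684 × 10^-4 = 3.842 × 10^-4 mol
[H2SO4]_dilute = 3.842 × 10^-4 / 0.01000 = 0.03842 mol/L
Dilution factor = 200.0 / 25.36 = 7.886
[H2SO4]_stock = 0.03842 × 7.886 = 0.3030 mol/L

0.3030 mol/L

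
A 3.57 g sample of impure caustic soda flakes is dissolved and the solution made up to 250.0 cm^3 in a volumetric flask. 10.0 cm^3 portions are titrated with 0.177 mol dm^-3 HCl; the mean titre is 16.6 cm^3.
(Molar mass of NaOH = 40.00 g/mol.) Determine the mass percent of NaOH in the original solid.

NaOH + HCl → NaCl + H2O
n(HCl) per titration = 0.0166 × 0.177 = 2.94 × 10^-3 mol
n(NaOH) in each aliquot = 2.94 × 10^-3 mol (1:1 ratio)
n(NaOH) in the whole flask = 2.94 × 10^-3 × 250.0/10.0 = 0.0735 mol
mass of NaOH = 0.0735 × 40.00 = 2.94 g
% NaOH = 2.94 / 3.57 × 100 = 82.3 %

82.3 %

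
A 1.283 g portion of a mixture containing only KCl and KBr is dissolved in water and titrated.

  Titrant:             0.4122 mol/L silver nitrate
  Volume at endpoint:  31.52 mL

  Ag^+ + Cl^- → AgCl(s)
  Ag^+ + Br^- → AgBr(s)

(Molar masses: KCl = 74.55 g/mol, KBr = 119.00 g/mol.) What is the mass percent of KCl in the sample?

34.39 %

n(AgNO3) = 0.03152 × 0.4122 = 0.01299 mol
Let x = n(KCl), y = n(KBr).
Titrant: 1x + 1y = 0.01299;  mass: 74.55x + 119.00y = 1.283
Solving, x = 5.919 × 10^-3 mol, y = 7.073 × 10^-3 mol
mass of KCl = 5.919 × 10^-3 × 74.55 = 0.4413 g
% KCl = 0.4413 / 1.283 × 100 = 34.39 %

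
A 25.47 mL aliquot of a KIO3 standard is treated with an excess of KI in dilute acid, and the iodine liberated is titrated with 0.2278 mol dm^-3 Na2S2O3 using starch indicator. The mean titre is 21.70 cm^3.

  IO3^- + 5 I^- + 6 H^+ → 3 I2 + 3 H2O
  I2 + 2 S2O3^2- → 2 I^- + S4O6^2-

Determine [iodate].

0.03235 mol/L

n(S2O3^2-) = 0.02170 × 0.2278 = 4.943 × 10^-3 mol
n(I2) = n(S2O3^2-)/2 = 2.472 × 10^-3 mol
From the 1:3 ratio, n(IO3^-) in the aliquot = 1/3 × 2.472 × 10^-3 = 8.239 × 10^-4 mol
[IO3^-] = 8.239 × 10^-4 / 0.02547 = 0.03235 mol/L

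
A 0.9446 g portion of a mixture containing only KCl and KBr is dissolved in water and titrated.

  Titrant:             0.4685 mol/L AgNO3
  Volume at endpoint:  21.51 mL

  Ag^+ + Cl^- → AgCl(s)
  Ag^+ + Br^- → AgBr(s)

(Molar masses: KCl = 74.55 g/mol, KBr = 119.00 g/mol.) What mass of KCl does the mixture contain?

n(AgNO3) = 0.02151 × 0.4685 = 0.01008 mol
Let x = n(KCl), y = n(KBr).
Titrant: 1x + 1y = 0.01008;  mass: 74.55x + 119.00y = 0.9446
Solving, x = 5.728 × 10^-3 mol, y = 4.349 × 10^-3 mol
mass of KCl = 5.728 × 10^-3 × 74.55 = 0.4270 g

0.4270 g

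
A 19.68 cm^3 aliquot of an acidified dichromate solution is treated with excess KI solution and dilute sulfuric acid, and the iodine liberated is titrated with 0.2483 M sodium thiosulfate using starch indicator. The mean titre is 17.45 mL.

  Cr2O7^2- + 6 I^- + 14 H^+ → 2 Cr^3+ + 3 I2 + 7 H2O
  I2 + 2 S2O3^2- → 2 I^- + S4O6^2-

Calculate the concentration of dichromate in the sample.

n(S2O3^2-) = 0.01745 × 0.2483 = 4.333 × 10^-3 mol
n(I2) = n(S2O3^2-)/2 = 2.166 × 10^-3 mol
From the 1:3 ratio, n(Cr2O7^2-) in the aliquot = 1/3 × 2.166 × 10^-3 = 7.221 × 10^-4 mol
[Cr2O7^2-] = 7.221 × 10^-4 / 0.01968 = 0.03669 mol/L

0.03669 M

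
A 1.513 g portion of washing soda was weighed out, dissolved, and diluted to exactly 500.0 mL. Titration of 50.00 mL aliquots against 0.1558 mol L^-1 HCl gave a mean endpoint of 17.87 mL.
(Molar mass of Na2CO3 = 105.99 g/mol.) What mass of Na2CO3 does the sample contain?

Na2CO3 + 2 HCl → 2 NaCl + H2O + CO2
n(HCl) per titration = 0.01787 × 0.1558 = 2.784 × 10^-3 mol
From the 1:2 ratio, n(Na2CO3) in each aliquot = 1/2 × 2.784 × 10^-3 = 1.392 × 10^-3 mol
n(Na2CO3) in the whole flask = 1.392 × 10^-3 × 500.0/50.00 = 0.01392 mol
mass of Na2CO3 = 0.01392 × 105.99 = 1.475 g

1.475 g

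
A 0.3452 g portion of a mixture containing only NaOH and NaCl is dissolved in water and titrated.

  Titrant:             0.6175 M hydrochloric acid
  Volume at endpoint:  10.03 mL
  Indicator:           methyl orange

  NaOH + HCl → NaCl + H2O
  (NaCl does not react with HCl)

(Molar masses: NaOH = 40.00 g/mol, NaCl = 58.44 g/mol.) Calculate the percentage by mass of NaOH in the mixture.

71.77 %

n(HCl) = 0.01003 × 0.6175 = 6.194 × 10^-3 mol
Let x = n(NaOH), y = n(NaCl).
Titrant: 1x = 6.194 × 10^-3;  mass: 40.00x + 58.44y = 0.3452
Solving, x = 6.194 × 10^-3 mol, y = 1.668 × 10^-3 mol
mass of NaOH = 6.194 × 10^-3 × 40.00 = 0.2477 g
% NaOH = 0.2477 / 0.3452 × 100 = 71.77 %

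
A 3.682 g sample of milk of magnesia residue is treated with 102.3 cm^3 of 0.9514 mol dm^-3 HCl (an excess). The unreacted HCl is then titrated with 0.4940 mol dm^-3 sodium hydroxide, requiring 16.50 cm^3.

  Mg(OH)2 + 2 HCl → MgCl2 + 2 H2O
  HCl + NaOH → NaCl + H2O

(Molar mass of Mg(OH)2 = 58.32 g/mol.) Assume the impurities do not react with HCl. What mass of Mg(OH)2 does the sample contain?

2.600 g

n(HCl) added = 0.1023 × 0.9514 = 0.09733 mol
n(NaOH) used in back-titration = 0.01650 × 0.4940 = 8.151 × 10^-3 mol
n(HCl) left over = 8.151 × 10^-3 mol (1:1 ratio)
n(HCl) consumed by analyte = 0.09733 − 8.151 × 10^-3 = 0.08918 mol
From the 1:2 ratio, n(Mg(OH)2) = 1/2 × 0.08918 = 0.04459 mol
mass of Mg(OH)2 = 0.04459 × 58.32 = 2.600 g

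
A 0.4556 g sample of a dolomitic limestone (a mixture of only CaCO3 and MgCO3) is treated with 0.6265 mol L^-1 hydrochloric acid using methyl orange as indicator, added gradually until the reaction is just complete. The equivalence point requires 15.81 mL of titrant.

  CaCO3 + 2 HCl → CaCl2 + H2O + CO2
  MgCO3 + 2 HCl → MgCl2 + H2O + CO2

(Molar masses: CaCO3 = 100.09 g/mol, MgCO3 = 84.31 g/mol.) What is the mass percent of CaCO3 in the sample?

52.98 %

n(HCl) = 0.01581 × 0.6265 = 9.905 × 10^-3 mol
Let x = n(CaCO3), y = n(MgCO3).
Titrant: 2x + 2y = 9.905 × 10^-3;  mass: 100.09x + 84.31y = 0.4556
Solving, x = 2.412 × 10^-3 mol, y = 2.541 × 10^-3 mol
mass of CaCO3 = 2.412 × 10^-3 × 100.09 = 0.2414 g
% CaCO3 = 0.2414 / 0.4556 × 100 = 52.98 %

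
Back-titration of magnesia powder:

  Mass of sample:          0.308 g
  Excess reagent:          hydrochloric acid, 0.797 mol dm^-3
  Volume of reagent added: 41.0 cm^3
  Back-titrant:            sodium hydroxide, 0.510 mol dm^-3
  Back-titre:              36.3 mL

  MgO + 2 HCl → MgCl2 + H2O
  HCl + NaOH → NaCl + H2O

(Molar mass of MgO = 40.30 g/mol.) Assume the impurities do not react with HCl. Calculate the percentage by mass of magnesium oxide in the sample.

n(HCl) added = 0.0410 × 0.797 = 0.0327 mol
n(NaOH) used in back-titration = 0.0363 × 0.510 = 0.0185 mol
n(HCl) left over = 0.0185 mol (1:1 ratio)
n(HCl) consumed by analyte = 0.0327 − 0.0185 = 0.0142 mol
From the 1:2 ratio, n(MgO) = 1/2 × 0.0142 = 7.08 × 10^-3 mol
mass of MgO = 7.08 × 10^-3 × 40.30 = 0.285 g
% MgO = 0.285 / 0.308 × 100 = 92.7 %

92.7 %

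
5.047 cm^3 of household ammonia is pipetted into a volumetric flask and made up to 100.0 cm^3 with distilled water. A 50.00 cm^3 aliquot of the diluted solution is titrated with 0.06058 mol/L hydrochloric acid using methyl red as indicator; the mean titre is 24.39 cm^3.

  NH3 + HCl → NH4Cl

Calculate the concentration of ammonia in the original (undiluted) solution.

n(HCl) = 0.02439 × 0.06058 = 1.478 × 10^-3 mol
n(NH3) in the aliquot = 1.478 × 10^-3 mol (1:1 ratio)
[NH3]_dilute = 1.478 × 10^-3 / 0.05000 = 0.02955 mol/L
Dilution factor = 100.0 / 5.047 = 19.81
[NH3]_stock = 0.02955 × 19.81 = 0.5855 mol/L

0.5855 mol/L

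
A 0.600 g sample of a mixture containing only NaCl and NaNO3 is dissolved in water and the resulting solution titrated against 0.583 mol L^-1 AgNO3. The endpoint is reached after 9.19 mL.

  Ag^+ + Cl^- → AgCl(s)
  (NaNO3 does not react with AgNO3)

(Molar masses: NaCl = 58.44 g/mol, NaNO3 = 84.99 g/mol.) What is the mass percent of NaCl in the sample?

n(AgNO3) = 0.00919 × 0.583 = 5.36 × 10^-3 mol
Let x = n(NaCl), y = n(NaNO3).
Titrant: 1x = 5.36 × 10^-3;  mass: 58.44x + 84.99y = 0.600
Solving, x = 5.36 × 10^-3 mol, y = 3.38 × 10^-3 mol
mass of NaCl = 5.36 × 10^-3 × 58.44 = 0.313 g
% NaCl = 0.313 / 0.600 × 100 = 52.2 %

52.2 %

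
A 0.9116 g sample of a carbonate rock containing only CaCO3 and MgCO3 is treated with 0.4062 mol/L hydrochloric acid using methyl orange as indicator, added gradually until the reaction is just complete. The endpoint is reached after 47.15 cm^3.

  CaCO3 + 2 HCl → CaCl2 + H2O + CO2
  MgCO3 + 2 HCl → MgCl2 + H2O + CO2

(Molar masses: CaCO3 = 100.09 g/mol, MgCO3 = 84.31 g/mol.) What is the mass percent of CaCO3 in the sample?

n(HCl) = 0.04715 × 0.4062 = 0.01915 mol
Let x = n(CaCO3), y = n(MgCO3).
Titrant: 2x + 2y = 0.01915;  mass: 100.09x + 84.31y = 0.9116
Solving, x = 6.605 × 10^-3 mol, y = 2.971 × 10^-3 mol
mass of CaCO3 = 6.605 × 10^-3 × 100.09 = 0.6611 g
% CaCO3 = 0.6611 / 0.9116 × 100 = 72.52 %

72.52 %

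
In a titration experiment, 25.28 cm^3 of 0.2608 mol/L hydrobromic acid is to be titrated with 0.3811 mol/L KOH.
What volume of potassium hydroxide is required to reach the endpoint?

17.30 mL

HBr + KOH → KBr + H2O
n(HBr) = 0.02528 L × 0.2608 mol/L = 6.593 × 10^-3 mol
n(KOH) = 6.593 × 10^-3 mol (1:1 stoichiometry)
V(KOH) = 6.593 × 10^-3 mol / 0.3811 mol/L = 0.01730 L = 17.30 mL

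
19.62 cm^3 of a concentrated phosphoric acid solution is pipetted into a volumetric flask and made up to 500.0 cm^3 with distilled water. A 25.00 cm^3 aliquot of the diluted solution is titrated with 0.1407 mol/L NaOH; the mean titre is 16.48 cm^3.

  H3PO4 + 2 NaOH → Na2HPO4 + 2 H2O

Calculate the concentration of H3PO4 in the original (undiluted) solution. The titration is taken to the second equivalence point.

1.182 mol/L

n(NaOH) = 0.01648 × 0.1407 = 2.319 × 10^-3 mol
From the 1:2 ratio, n(H3PO4) in the aliquot = 1/2 × 2.319 × 10^-3 = 1.159 × 10^-3 mol
[H3PO4]_dilute = 1.159 × 10^-3 / 0.02500 = 0.04637 mol/L
Dilution factor = 500.0 / 19.62 = 25.48
[H3PO4]_stock = 0.04637 × 25.48 = 1.182 mol/L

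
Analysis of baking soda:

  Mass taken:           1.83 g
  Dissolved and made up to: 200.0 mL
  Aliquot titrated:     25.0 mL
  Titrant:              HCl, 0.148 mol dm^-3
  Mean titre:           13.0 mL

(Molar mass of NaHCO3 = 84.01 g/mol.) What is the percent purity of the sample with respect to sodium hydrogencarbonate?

NaHCO3 + HCl → NaCl + H2O + CO2
n(HCl) per titration = 0.0130 × 0.148 = 1.92 × 10^-3 mol
n(NaHCO3) in each aliquot = 1.92 × 10^-3 mol (1:1 ratio)
n(NaHCO3) in the whole flask = 1.92 × 10^-3 × 200.0/25.0 = 0.0154 mol
mass of NaHCO3 = 0.0154 × 84.01 = 1.29 g
% NaHCO3 = 1.29 / 1.83 × 100 = 70.7 %

70.7 %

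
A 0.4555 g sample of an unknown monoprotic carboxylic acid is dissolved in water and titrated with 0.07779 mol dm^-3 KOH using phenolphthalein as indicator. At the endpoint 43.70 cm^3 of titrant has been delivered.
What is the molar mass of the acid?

n(KOH) = 0.04370 L × 0.07779 mol/L = 3.399 × 10^-3 mol
n(HA) = 3.399 × 10^-3 mol (1:1 ratio)
M = m / n = 0.4555 g / 3.399 × 10^-3 mol = 134.0 g/mol

134.0 g/mol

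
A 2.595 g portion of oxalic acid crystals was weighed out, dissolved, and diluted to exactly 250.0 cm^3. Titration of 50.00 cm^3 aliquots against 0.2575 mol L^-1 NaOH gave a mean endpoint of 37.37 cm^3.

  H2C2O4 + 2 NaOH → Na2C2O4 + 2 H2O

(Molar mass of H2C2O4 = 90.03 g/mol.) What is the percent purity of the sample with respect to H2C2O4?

83.46 %

n(NaOH) per titration = 0.03737 × 0.2575 = 9.623 × 10^-3 mol
From the 1:2 ratio, n(H2C2O4) in each aliquot = 1/2 × 9.623 × 10^-3 = 4.811 × 10^-3 mol
n(H2C2O4) in the whole flask = 4.811 × 10^-3 × 250.0/50.00 = 0.02406 mol
mass of H2C2O4 = 0.02406 × 90.03 = 2.166 g
% H2C2O4 = 2.166 / 2.595 × 100 = 83.46 %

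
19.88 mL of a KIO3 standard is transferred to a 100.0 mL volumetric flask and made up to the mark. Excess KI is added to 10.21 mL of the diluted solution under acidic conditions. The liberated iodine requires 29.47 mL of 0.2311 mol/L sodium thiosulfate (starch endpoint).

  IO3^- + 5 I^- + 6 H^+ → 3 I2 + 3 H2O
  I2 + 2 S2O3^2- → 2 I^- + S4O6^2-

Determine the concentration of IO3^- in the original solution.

n(S2O3^2-) = 0.02947 × 0.2311 = 6.811 × 10^-3 mol
n(I2) = n(S2O3^2-)/2 = 3.405 × 10^-3 mol
From the 1:3 ratio, n(IO3^-) in the aliquot = 1/3 × 3.405 × 10^-3 = 1.135 × 10^-3 mol
[IO3^-]_dilute = 1.135 × 10^-3 / 0.01021 = 0.1112 mol/L
[IO3^-]_original = 0.1112 × 100.0/19.88 = 0.5592 mol/L

0.5592 mol/L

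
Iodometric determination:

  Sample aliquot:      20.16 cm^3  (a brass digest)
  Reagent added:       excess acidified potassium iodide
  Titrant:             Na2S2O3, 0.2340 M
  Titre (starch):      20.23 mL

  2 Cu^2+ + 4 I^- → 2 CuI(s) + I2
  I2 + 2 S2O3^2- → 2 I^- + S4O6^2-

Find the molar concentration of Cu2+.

0.2348 M

n(S2O3^2-) = 0.02023 × 0.2340 = 4.734 × 10^-3 mol
n(I2) = n(S2O3^2-)/2 = 2.367 × 10^-3 mol
From the 2:1 ratio, n(Cu2+) in the aliquot = 2/1 × 2.367 × 10^-3 = 4.734 × 10^-3 mol
[Cu2+] = 4.734 × 10^-3 / 0.02016 = 0.2348 mol/L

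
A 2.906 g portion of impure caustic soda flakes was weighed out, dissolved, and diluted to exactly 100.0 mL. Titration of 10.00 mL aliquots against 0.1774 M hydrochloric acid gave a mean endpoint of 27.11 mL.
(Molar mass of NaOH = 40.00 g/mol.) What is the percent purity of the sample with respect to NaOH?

66.20 %

NaOH + HCl → NaCl + H2O
n(HCl) per titration = 0.02711 × 0.1774 = 4.809 × 10^-3 mol
n(NaOH) in each aliquot = 4.809 × 10^-3 mol (1:1 ratio)
n(NaOH) in the whole flask = 4.809 × 10^-3 × 100.0/10.00 = 0.04809 mol
mass of NaOH = 0.04809 × 40.00 = 1.924 g
% NaOH = 1.924 / 2.906 × 100 = 66.20 %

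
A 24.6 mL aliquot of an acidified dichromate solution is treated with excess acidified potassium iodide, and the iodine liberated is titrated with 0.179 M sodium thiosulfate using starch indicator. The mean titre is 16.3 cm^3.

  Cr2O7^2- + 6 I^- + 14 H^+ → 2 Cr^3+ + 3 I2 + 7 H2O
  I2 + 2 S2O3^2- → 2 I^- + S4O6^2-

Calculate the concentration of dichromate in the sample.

n(S2O3^2-) = 0.0163 × 0.179 = 2.92 × 10^-3 mol
n(I2) = n(S2O3^2-)/2 = 1.46 × 10^-3 mol
From the 1:3 ratio, n(Cr2O7^2-) in the aliquot = 1/3 × 1.46 × 10^-3 = 4.86 × 10^-4 mol
[Cr2O7^2-] = 4.86 × 10^-4 / 0.0246 = 0.0198 mol/L

0.0198 M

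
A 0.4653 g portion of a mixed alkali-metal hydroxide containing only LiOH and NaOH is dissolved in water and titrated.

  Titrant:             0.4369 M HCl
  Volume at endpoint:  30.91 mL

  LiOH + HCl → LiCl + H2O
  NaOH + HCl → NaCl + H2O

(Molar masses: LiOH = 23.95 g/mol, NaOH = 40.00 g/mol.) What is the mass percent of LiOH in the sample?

n(HCl) = 0.03091 × 0.4369 = 0.01350 mol
Let x = n(LiOH), y = n(NaOH).
Titrant: 1x + 1y = 0.01350;  mass: 23.95x + 40.00y = 0.4653
Solving, x = 4.666 × 10^-3 mol, y = 8.839 × 10^-3 mol
mass of LiOH = 4.666 × 10^-3 × 23.95 = 0.1117 g
% LiOH = 0.1117 / 0.4653 × 100 = 24.01 %

24.01 %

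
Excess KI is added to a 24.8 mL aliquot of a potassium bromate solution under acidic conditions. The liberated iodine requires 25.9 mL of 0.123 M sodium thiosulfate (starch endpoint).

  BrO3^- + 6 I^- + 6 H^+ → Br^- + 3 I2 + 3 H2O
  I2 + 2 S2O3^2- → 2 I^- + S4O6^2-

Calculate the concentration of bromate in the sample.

0.0214 M

n(S2O3^2-) = 0.0259 × 0.123 = 3.19 × 10^-3 mol
n(I2) = n(S2O3^2-)/2 = 1.59 × 10^-3 mol
From the 1:3 ratio, n(BrO3^-) in the aliquot = 1/3 × 1.59 × 10^-3 = 5.31 × 10^-4 mol
[BrO3^-] = 5.31 × 10^-4 / 0.0248 = 0.0214 mol/L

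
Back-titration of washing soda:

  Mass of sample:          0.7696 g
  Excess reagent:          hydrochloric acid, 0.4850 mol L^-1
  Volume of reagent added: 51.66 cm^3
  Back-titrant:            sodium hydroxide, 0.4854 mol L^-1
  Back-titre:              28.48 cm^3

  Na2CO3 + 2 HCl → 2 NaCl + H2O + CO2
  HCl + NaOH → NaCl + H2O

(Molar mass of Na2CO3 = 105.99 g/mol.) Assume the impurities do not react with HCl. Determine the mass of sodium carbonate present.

0.5952 g

n(HCl) added = 0.05166 × 0.4850 = 0.02506 mol
n(NaOH) used in back-titration = 0.02848 × 0.4854 = 0.01382 mol
n(HCl) left over = 0.01382 mol (1:1 ratio)
n(HCl) consumed by analyte = 0.02506 − 0.01382 = 0.01123 mol
From the 1:2 ratio, n(Na2CO3) = 1/2 × 0.01123 = 5.615 × 10^-3 mol
mass of Na2CO3 = 5.615 × 10^-3 × 105.99 = 0.5952 g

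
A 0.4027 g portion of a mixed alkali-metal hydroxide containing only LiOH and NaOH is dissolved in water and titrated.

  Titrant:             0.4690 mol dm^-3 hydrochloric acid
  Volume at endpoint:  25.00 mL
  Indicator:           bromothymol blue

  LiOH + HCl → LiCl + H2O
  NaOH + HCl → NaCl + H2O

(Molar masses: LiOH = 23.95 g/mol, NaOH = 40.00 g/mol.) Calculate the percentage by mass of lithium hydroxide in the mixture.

24.57 %

n(HCl) = 0.02500 × 0.4690 = 0.01172 mol
Let x = n(LiOH), y = n(NaOH).
Titrant: 1x + 1y = 0.01172;  mass: 23.95x + 40.00y = 0.4027
Solving, x = 4.131 × 10^-3 mol, y = 7.594 × 10^-3 mol
mass of LiOH = 4.131 × 10^-3 × 23.95 = 0.09893 g
% LiOH = 0.09893 / 0.4027 × 100 = 24.57 %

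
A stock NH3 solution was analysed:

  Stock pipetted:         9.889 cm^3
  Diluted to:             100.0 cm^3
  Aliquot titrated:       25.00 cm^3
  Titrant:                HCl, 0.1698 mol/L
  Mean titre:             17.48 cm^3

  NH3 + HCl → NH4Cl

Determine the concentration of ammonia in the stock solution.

n(HCl) = 0.01748 × 0.1698 = 2.968 × 10^-3 mol
n(NH3) in the aliquot = 2.968 × 10^-3 mol (1:1 ratio)
[NH3]_dilute = 2.968 × 10^-3 / 0.02500 = 0.1187 mol/L
Dilution factor = 100.0 / 9.889 = 10.11
[NH3]_stock = 0.1187 × 10.11 = 1.201 mol/L

1.201 mol/L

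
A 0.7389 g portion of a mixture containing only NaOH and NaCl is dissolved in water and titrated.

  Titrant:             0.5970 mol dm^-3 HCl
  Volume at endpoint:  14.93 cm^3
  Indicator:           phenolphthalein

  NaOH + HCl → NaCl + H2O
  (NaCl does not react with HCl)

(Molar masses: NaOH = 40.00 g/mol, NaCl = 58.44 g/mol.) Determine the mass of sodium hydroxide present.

n(HCl) = 0.01493 × 0.5970 = 8.913 × 10^-3 mol
Let x = n(NaOH), y = n(NaCl).
Titrant: 1x = 8.913 × 10^-3;  mass: 40.00x + 58.44y = 0.7389
Solving, x = 8.913 × 10^-3 mol, y = 6.543 × 10^-3 mol
mass of NaOH = 8.913 × 10^-3 × 40.00 = 0.3565 g

0.3565 g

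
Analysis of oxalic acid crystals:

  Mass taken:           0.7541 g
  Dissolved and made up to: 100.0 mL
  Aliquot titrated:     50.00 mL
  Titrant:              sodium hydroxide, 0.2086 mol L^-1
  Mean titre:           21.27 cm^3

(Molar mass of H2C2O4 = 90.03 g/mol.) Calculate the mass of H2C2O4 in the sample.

0.3995 g

H2C2O4 + 2 NaOH → Na2C2O4 + 2 H2O
n(NaOH) per titration = 0.02127 × 0.2086 = 4.437 × 10^-3 mol
From the 1:2 ratio, n(H2C2O4) in each aliquot = 1/2 × 4.437 × 10^-3 = 2.218 × 10^-3 mol
n(H2C2O4) in the whole flask = 2.218 × 10^-3 × 100.0/50.00 = 4.437 × 10^-3 mol
mass of H2C2O4 = 4.437 × 10^-3 × 90.03 = 0.3995 g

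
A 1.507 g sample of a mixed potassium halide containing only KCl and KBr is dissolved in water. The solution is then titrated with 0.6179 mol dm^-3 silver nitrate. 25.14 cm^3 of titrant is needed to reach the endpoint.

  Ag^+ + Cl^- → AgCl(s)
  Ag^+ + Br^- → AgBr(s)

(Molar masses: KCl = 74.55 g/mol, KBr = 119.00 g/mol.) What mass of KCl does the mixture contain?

n(AgNO3) = 0.02514 × 0.6179 = 0.01553 mol
Let x = n(KCl), y = n(KBr).
Titrant: 1x + 1y = 0.01553;  mass: 74.55x + 119.00y = 1.507
Solving, x = 7.684 × 10^-3 mol, y = 7.850 × 10^-3 mol
mass of KCl = 7.684 × 10^-3 × 74.55 = 0.5728 g

0.5728 g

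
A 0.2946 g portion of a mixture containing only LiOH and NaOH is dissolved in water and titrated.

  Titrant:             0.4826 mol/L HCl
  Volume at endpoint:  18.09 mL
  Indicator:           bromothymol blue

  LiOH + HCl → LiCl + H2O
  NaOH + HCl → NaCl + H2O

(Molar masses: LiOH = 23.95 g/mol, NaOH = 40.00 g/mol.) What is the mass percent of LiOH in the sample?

27.66 %

n(HCl) = 0.01809 × 0.4826 = 8.730 × 10^-3 mol
Let x = n(LiOH), y = n(NaOH).
Titrant: 1x + 1y = 8.730 × 10^-3;  mass: 23.95x + 40.00y = 0.2946
Solving, x = 3.402 × 10^-3 mol, y = 5.328 × 10^-3 mol
mass of LiOH = 3.402 × 10^-3 × 23.95 = 0.08149 g
% LiOH = 0.08149 / 0.2946 × 100 = 27.66 %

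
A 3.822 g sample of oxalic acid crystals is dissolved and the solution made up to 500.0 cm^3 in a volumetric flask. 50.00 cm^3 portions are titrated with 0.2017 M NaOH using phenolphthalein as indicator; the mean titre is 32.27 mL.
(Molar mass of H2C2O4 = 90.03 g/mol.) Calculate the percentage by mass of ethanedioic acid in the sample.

76.66 %

H2C2O4 + 2 NaOH → Na2C2O4 + 2 H2O
n(NaOH) per titration = 0.03227 × 0.2017 = 6.509 × 10^-3 mol
From the 1:2 ratio, n(H2C2O4) in each aliquot = 1/2 × 6.509 × 10^-3 = 3.254 × 10^-3 mol
n(H2C2O4) in the whole flask = 3.254 × 10^-3 × 500.0/50.00 = 0.03254 mol
mass of H2C2O4 = 0.03254 × 90.03 = 2.930 g
% H2C2O4 = 2.930 / 3.822 × 100 = 76.66 %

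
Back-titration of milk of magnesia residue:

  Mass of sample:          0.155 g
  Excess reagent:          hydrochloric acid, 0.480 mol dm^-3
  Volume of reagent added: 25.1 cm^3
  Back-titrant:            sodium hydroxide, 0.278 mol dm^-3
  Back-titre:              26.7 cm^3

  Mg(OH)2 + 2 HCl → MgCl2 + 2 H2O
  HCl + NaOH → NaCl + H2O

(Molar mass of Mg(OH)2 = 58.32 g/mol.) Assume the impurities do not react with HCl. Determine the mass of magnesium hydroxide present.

0.135 g

n(HCl) added = 0.0251 × 0.480 = 0.0120 mol
n(NaOH) used in back-titration = 0.0267 × 0.278 = 7.42 × 10^-3 mol
n(HCl) left over = 7.42 × 10^-3 mol (1:1 ratio)
n(HCl) consumed by analyte = 0.0120 − 7.42 × 10^-3 = 4.63 × 10^-3 mol
From the 1:2 ratio, n(Mg(OH)2) = 1/2 × 4.63 × 10^-3 = 2.31 × 10^-3 mol
mass of Mg(OH)2 = 2.31 × 10^-3 × 58.32 = 0.135 g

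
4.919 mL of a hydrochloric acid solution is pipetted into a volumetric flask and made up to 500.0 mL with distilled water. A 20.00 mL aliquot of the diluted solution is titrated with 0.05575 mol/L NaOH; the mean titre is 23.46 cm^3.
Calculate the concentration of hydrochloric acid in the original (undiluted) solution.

6.647 mol/L

HCl + NaOH → NaCl + H2O
n(NaOH) = 0.02346 × 0.05575 = 1.308 × 10^-3 mol
n(HCl) in the aliquot = 1.308 × 10^-3 mol (1:1 ratio)
[HCl]_dilute = 1.308 × 10^-3 / 0.02000 = 0.06539 mol/L
Dilution factor = 500.0 / 4.919 = 101.6
[HCl]_stock = 0.06539 × 101.6 = 6.647 mol/L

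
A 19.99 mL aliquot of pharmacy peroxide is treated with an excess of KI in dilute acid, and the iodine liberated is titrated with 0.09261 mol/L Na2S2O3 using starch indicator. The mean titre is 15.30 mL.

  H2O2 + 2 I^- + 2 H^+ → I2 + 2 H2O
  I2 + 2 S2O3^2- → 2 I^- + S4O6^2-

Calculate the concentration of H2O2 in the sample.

0.03544 mol/L

n(S2O3^2-) = 0.01530 × 0.09261 = 1.417 × 10^-3 mol
n(I2) = n(S2O3^2-)/2 = 7.085 × 10^-4 mol
n(H2O2) in the aliquot = 7.085 × 10^-4 mol (1:1 ratio)
[H2O2] = 7.085 × 10^-4 / 0.01999 = 0.03544 mol/L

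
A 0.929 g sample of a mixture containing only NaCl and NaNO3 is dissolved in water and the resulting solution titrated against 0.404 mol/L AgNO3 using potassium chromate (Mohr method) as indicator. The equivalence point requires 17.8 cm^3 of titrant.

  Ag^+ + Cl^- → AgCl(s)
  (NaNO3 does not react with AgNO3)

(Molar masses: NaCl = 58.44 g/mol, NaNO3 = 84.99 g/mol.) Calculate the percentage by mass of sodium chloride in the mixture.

45.2 %

n(AgNO3) = 0.0178 × 0.404 = 7.19 × 10^-3 mol
Let x = n(NaCl), y = n(NaNO3).
Titrant: 1x = 7.19 × 10^-3;  mass: 58.44x + 84.99y = 0.929
Solving, x = 7.19 × 10^-3 mol, y = 5.99 × 10^-3 mol
mass of NaCl = 7.19 × 10^-3 × 58.44 = 0.420 g
% NaCl = 0.420 / 0.929 × 100 = 45.2 %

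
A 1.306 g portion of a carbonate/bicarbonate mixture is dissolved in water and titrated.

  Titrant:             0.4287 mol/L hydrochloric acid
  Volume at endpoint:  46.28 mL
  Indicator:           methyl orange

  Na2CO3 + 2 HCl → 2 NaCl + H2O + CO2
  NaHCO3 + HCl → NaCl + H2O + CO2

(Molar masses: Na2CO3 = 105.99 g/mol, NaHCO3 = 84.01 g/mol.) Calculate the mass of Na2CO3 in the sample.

n(HCl) = 0.04628 × 0.4287 = 0.01984 mol
Let x = n(Na2CO3), y = n(NaHCO3).
Titrant: 2x + 1y = 0.01984;  mass: 105.99x + 84.01y = 1.306
Solving, x = 5.816 × 10^-3 mol, y = 8.208 × 10^-3 mol
mass of Na2CO3 = 5.816 × 10^-3 × 105.99 = 0.6165 g

0.6165 g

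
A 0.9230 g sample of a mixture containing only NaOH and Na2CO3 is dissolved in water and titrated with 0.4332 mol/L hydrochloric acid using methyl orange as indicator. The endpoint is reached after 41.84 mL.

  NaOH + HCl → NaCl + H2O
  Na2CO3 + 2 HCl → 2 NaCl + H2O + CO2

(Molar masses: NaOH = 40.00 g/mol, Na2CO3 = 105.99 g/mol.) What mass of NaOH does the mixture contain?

0.1155 g

n(HCl) = 0.04184 × 0.4332 = 0.01813 mol
Let x = n(NaOH), y = n(Na2CO3).
Titrant: 1x + 2y = 0.01813;  mass: 40.00x + 105.99y = 0.9230
Solving, x = 2.889 × 10^-3 mol, y = 7.618 × 10^-3 mol
mass of NaOH = 2.889 × 10^-3 × 40.00 = 0.1155 g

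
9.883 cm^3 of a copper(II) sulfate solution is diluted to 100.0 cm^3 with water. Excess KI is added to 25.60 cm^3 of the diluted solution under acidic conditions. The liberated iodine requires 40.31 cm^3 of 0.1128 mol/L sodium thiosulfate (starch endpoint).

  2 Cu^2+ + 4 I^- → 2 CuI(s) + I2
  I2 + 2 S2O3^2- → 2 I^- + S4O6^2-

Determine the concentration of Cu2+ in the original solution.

n(S2O3^2-) = 0.04031 × 0.1128 = 4.547 × 10^-3 mol
n(I2) = n(S2O3^2-)/2 = 2.273 × 10^-3 mol
From the 2:1 ratio, n(Cu2+) in the aliquot = 2/1 × 2.273 × 10^-3 = 4.547 × 10^-3 mol
[Cu2+]_dilute = 4.547 × 10^-3 / 0.02560 = 0.1776 mol/L
[Cu2+]_original = 0.1776 × 100.0/9.883 = 1.797 mol/L

1.797 mol/L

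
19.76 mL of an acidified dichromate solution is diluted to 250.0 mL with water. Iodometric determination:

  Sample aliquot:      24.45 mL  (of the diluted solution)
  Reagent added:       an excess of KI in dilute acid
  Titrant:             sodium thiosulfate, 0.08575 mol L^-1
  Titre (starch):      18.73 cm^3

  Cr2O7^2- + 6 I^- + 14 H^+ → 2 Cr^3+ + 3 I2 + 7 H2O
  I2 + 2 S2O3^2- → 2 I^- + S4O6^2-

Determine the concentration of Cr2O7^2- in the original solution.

n(S2O3^2-) = 0.01873 × 0.08575 = 1.606 × 10^-3 mol
n(I2) = n(S2O3^2-)/2 = 8.030 × 10^-4 mol
From the 1:3 ratio, n(Cr2O7^2-) in the aliquot = 1/3 × 8.030 × 10^-4 = 2.677 × 10^-4 mol
[Cr2O7^2-]_dilute = 2.677 × 10^-4 / 0.02445 = 0.01095 mol/L
[Cr2O7^2-]_original = 0.01095 × 250.0/19.76 = 0.1385 mol/L

0.1385 mol/L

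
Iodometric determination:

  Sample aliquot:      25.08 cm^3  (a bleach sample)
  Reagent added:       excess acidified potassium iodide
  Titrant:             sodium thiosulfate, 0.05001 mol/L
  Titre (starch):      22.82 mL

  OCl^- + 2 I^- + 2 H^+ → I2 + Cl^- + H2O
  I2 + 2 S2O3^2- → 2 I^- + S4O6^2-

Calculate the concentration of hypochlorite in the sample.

0.02275 mol/L

n(S2O3^2-) = 0.02282 × 0.05001 = 1.141 × 10^-3 mol
n(I2) = n(S2O3^2-)/2 = 5.706 × 10^-4 mol
n(OCl^-) in the aliquot = 5.706 × 10^-4 mol (1:1 ratio)
[OCl^-] = 5.706 × 10^-4 / 0.02508 = 0.02275 mol/L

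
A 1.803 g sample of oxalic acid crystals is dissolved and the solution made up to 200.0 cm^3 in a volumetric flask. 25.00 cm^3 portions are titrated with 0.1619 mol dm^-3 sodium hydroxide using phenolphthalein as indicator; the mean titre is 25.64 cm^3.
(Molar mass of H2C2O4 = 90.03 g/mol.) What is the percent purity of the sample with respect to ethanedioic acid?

H2C2O4 + 2 NaOH → Na2C2O4 + 2 H2O
n(NaOH) per titration = 0.02564 × 0.1619 = 4.151 × 10^-3 mol
From the 1:2 ratio, n(H2C2O4) in each aliquot = 1/2 × 4.151 × 10^-3 = 2.076 × 10^-3 mol
n(H2C2O4) in the whole flask = 2.076 × 10^-3 × 200.0/25.00 = 0.01660 mol
mass of H2C2O4 = 0.01660 × 90.03 = 1.495 g
% H2C2O4 = 1.495 / 1.803 × 100 = 82.91 %

82.91 %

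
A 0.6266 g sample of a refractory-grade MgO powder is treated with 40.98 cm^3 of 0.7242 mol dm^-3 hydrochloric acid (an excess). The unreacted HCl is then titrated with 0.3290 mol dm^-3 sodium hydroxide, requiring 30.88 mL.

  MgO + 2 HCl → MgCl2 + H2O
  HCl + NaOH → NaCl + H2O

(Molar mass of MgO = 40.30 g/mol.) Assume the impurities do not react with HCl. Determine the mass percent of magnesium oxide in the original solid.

n(HCl) added = 0.04098 × 0.7242 = 0.02968 mol
n(NaOH) used in back-titration = 0.03088 × 0.3290 = 0.01016 mol
n(HCl) left over = 0.01016 mol (1:1 ratio)
n(HCl) consumed by analyte = 0.02968 − 0.01016 = 0.01952 mol
From the 1:2 ratio, n(MgO) = 1/2 × 0.01952 = 9.759 × 10^-3 mol
mass of MgO = 9.759 × 10^-3 × 40.30 = 0.3933 g
% MgO = 0.3933 / 0.6266 × 100 = 62.77 %

62.77 %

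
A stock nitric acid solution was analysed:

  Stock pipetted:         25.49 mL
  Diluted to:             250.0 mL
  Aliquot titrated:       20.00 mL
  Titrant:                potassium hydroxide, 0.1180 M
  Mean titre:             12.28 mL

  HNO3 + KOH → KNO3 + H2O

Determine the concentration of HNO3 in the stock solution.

0.7106 M

n(KOH) = 0.01228 × 0.1180 = 1.449 × 10^-3 mol
n(HNO3) in the aliquot = 1.449 × 10^-3 mol (1:1 ratio)
[HNO3]_dilute = 1.449 × 10^-3 / 0.02000 = 0.07245 mol/L
Dilution factor = 250.0 / 25.49 = 9.808
[HNO3]_stock = 0.07245 × 9.808 = 0.7106 mol/L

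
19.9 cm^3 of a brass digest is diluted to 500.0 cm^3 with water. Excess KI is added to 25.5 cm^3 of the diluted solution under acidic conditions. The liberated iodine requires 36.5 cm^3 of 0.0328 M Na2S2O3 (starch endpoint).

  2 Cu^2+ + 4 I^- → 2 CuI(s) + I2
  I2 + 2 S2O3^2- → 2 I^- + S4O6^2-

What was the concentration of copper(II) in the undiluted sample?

1.18 M

n(S2O3^2-) = 0.0365 × 0.0328 = 1.20 × 10^-3 mol
n(I2) = n(S2O3^2-)/2 = 5.99 × 10^-4 mol
From the 2:1 ratio, n(Cu2+) in the aliquot = 2/1 × 5.99 × 10^-4 = 1.20 × 10^-3 mol
[Cu2+]_dilute = 1.20 × 10^-3 / 0.0255 = 0.0469 mol/L
[Cu2+]_original = 0.0469 × 500.0/19.9 = 1.18 mol/L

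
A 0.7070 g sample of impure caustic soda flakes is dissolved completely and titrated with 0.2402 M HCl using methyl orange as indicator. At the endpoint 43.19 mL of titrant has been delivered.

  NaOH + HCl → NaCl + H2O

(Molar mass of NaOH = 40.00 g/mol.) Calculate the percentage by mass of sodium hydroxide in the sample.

58.69 %

n(HCl) = 0.04319 L × 0.2402 mol/L = 0.01037 mol
n(NaOH) = 0.01037 mol (1:1 ratio)
mass of NaOH = 0.01037 × 40.00 g/mol = 0.4150 g
% NaOH = 0.4150 / 0.7070 × 100 = 58.69 %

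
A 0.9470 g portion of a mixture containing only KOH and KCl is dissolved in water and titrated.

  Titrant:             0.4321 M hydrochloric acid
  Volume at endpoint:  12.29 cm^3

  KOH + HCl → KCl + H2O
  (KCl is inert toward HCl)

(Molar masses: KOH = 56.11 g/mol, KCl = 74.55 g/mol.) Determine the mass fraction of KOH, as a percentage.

31.46 %

n(HCl) = 0.01229 × 0.4321 = 5.311 × 10^-3 mol
Let x = n(KOH), y = n(KCl).
Titrant: 1x = 5.311 × 10^-3;  mass: 56.11x + 74.55y = 0.9470
Solving, x = 5.311 × 10^-3 mol, y = 8.706 × 10^-3 mol
mass of KOH = 5.311 × 10^-3 × 56.11 = 0.2980 g
% KOH = 0.2980 / 0.9470 × 100 = 31.46 %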